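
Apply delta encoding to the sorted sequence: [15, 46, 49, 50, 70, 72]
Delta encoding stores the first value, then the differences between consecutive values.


First value: 15
Deltas:
  46 - 15 = 31
  49 - 46 = 3
  50 - 49 = 1
  70 - 50 = 20
  72 - 70 = 2


Delta encoded: [15, 31, 3, 1, 20, 2]


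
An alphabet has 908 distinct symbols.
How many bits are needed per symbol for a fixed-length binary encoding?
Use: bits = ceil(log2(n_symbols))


log2(908) = 9.8265
Bracket: 2^9 = 512 < 908 <= 2^10 = 1024
So ceil(log2(908)) = 10

bits = ceil(log2(908)) = ceil(9.8265) = 10 bits


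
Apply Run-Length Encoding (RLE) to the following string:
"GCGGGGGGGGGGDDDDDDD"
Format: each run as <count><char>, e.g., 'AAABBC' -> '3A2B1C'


Scanning runs left to right:
  i=0: run of 'G' x 1 -> '1G'
  i=1: run of 'C' x 1 -> '1C'
  i=2: run of 'G' x 10 -> '10G'
  i=12: run of 'D' x 7 -> '7D'

RLE = 1G1C10G7D


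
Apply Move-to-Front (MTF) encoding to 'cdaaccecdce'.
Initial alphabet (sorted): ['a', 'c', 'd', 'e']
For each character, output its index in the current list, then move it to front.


MTF encoding:
'c': index 1 in ['a', 'c', 'd', 'e'] -> ['c', 'a', 'd', 'e']
'd': index 2 in ['c', 'a', 'd', 'e'] -> ['d', 'c', 'a', 'e']
'a': index 2 in ['d', 'c', 'a', 'e'] -> ['a', 'd', 'c', 'e']
'a': index 0 in ['a', 'd', 'c', 'e'] -> ['a', 'd', 'c', 'e']
'c': index 2 in ['a', 'd', 'c', 'e'] -> ['c', 'a', 'd', 'e']
'c': index 0 in ['c', 'a', 'd', 'e'] -> ['c', 'a', 'd', 'e']
'e': index 3 in ['c', 'a', 'd', 'e'] -> ['e', 'c', 'a', 'd']
'c': index 1 in ['e', 'c', 'a', 'd'] -> ['c', 'e', 'a', 'd']
'd': index 3 in ['c', 'e', 'a', 'd'] -> ['d', 'c', 'e', 'a']
'c': index 1 in ['d', 'c', 'e', 'a'] -> ['c', 'd', 'e', 'a']
'e': index 2 in ['c', 'd', 'e', 'a'] -> ['e', 'c', 'd', 'a']


Output: [1, 2, 2, 0, 2, 0, 3, 1, 3, 1, 2]


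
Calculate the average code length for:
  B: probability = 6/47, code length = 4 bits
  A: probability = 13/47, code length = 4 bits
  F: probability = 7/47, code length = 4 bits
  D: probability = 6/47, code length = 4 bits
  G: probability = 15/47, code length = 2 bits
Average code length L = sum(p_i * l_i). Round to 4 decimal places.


Weighted contributions p_i * l_i:
  B: (6/47) * 4 = 24/47
  A: (13/47) * 4 = 52/47
  F: (7/47) * 4 = 28/47
  D: (6/47) * 4 = 24/47
  G: (15/47) * 2 = 30/47
Sum = (24 + 52 + 28 + 24 + 30)/47 = 158/47

L = 158/47 = 3.3617 bits/symbol


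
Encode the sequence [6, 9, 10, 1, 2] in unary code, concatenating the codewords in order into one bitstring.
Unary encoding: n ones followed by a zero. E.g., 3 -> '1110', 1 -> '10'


Encode each number as n ones followed by a terminating 0:
  6 -> 1111110 (7 bits)
  9 -> 1111111110 (10 bits)
  10 -> 11111111110 (11 bits)
  1 -> 10 (2 bits)
  2 -> 110 (3 bits)
Total length = 7 + 10 + 11 + 2 + 3 = 33 bits.

Unary([6, 9, 10, 1, 2]) = 111111011111111101111111111010110 (33 bits)


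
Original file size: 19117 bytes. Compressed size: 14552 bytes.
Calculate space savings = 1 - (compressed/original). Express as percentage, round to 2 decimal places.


ratio = compressed/original = 14552/19117 = 0.761207
savings = 1 - ratio = 1 - 0.761207 = 0.238793
as a percentage: 0.238793 * 100 = 23.88%

Space savings = 1 - 14552/19117 = 23.88%


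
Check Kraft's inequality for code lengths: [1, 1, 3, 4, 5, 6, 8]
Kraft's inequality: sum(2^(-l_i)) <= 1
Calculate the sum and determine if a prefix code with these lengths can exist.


Sum = 2^(-1) + 2^(-1) + 2^(-3) + 2^(-4) + 2^(-5) + 2^(-6) + 2^(-8)
    = 0.5 + 0.5 + 0.125 + 0.0625 + 0.03125 + 0.015625 + 0.00390625
    = 317/256 = 1.23828125
Since 1.23828125 > 1, Kraft's inequality is NOT satisfied.
A prefix code with these lengths CANNOT exist.

Kraft sum = 1.23828125. Not satisfied.


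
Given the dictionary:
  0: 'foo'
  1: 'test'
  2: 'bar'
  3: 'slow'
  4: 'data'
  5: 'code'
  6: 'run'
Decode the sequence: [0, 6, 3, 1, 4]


Look up each index in the dictionary:
  0 -> 'foo'
  6 -> 'run'
  3 -> 'slow'
  1 -> 'test'
  4 -> 'data'

Decoded: "foo run slow test data"


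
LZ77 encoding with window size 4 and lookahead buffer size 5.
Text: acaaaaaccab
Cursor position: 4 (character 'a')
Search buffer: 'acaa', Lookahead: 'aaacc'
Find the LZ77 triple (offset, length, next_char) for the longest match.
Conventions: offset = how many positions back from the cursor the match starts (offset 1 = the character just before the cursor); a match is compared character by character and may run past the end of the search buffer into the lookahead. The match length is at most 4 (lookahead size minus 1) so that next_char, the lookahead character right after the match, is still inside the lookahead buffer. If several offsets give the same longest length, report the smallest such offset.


Try each offset into the search buffer:
  offset=1 (pos 3, char 'a'): match length 3
  offset=2 (pos 2, char 'a'): match length 3
  offset=3 (pos 1, char 'c'): match length 0
  offset=4 (pos 0, char 'a'): match length 1
Longest match has length 3, found at offsets 1, 2; take the smallest, offset 1.
next_char = character at position 4 + 3 = 7 -> 'c'

Best match: offset=1, length=3 (matching 'aaa' starting at position 3)
LZ77 triple: (1, 3, 'c')


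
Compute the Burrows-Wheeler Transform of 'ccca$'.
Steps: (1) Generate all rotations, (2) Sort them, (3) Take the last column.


Rotations (sorted):
  0: $ccca -> last char: a
  1: a$ccc -> last char: c
  2: ca$cc -> last char: c
  3: cca$c -> last char: c
  4: ccca$ -> last char: $


BWT = accc$


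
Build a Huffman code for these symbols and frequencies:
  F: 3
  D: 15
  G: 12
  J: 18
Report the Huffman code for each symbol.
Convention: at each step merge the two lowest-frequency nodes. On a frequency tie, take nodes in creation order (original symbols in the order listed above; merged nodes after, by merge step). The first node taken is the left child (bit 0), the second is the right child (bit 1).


Huffman tree construction:
Step 1: Merge F(3) + G(12) = 15
Step 2: Merge D(15) + (F+G)(15) = 30
Step 3: Merge J(18) + (D+(F+G))(30) = 48
Read each symbol's code off the tree from the root (left child = 0, right child = 1).

Codes:
  F: 110 (length 3)
  D: 10 (length 2)
  G: 111 (length 3)
  J: 0 (length 1)
Average code length: 93/48 = 1.9375 bits/symbol


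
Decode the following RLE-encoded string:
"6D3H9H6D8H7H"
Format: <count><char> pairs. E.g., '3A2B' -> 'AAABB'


Expanding each <count><char> pair:
  6D -> 'DDDDDD'
  3H -> 'HHH'
  9H -> 'HHHHHHHHH'
  6D -> 'DDDDDD'
  8H -> 'HHHHHHHH'
  7H -> 'HHHHHHH'

Decoded = DDDDDDHHHHHHHHHHHHDDDDDDHHHHHHHHHHHHHHH


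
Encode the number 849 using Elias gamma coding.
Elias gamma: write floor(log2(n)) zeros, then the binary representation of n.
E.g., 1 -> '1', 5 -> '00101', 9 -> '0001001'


num_bits = floor(log2(849)) + 1 = 10
leading_zeros = num_bits - 1 = 9
binary(849) = 1101010001

Elias gamma(849) = '000000000' + '1101010001' = 0000000001101010001 (19 bits)


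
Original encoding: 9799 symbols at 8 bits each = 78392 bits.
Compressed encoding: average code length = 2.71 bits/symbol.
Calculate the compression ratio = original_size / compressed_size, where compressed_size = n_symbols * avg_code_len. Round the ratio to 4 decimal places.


original_size = n_symbols * orig_bits = 9799 * 8 = 78392 bits
compressed_size = n_symbols * avg_code_len = 9799 * 2.71 = 26555.29 bits
ratio = original_size / compressed_size = 78392 / 26555.29 = 2.952

Compression ratio = 2.952


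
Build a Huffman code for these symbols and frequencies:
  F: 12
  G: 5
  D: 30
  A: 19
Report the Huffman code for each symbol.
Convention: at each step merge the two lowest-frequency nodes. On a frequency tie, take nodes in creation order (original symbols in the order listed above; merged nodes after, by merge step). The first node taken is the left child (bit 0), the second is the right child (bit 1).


Huffman tree construction:
Step 1: Merge G(5) + F(12) = 17
Step 2: Merge (G+F)(17) + A(19) = 36
Step 3: Merge D(30) + ((G+F)+A)(36) = 66
Read each symbol's code off the tree from the root (left child = 0, right child = 1).

Codes:
  F: 101 (length 3)
  G: 100 (length 3)
  D: 0 (length 1)
  A: 11 (length 2)
Average code length: 119/66 = 1.8030 bits/symbol


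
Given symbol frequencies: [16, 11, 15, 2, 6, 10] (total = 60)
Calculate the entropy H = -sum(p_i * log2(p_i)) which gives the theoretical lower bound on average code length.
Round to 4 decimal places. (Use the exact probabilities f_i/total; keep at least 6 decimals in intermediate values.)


Per-symbol terms -p_i * log2(p_i) with p_i = f_i/60:
  p = 16/60 = 0.266667: log2(p) = -1.906891, -p*log2(p) = 0.508504
  p = 11/60 = 0.183333: log2(p) = -2.447459, -p*log2(p) = 0.448701
  p = 15/60 = 0.250000: log2(p) = -2.000000, -p*log2(p) = 0.500000
  p = 2/60 = 0.033333: log2(p) = -4.906891, -p*log2(p) = 0.163563
  p = 6/60 = 0.100000: log2(p) = -3.321928, -p*log2(p) = 0.332193
  p = 10/60 = 0.166667: log2(p) = -2.584963, -p*log2(p) = 0.430827
H = 0.508504 + 0.448701 + 0.500000 + 0.163563 + 0.332193 + 0.430827 = 2.383788

H = 2.3838 bits/symbol


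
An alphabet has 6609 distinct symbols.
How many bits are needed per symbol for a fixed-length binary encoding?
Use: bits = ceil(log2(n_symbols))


log2(6609) = 12.6902
Bracket: 2^12 = 4096 < 6609 <= 2^13 = 8192
So ceil(log2(6609)) = 13

bits = ceil(log2(6609)) = ceil(12.6902) = 13 bits


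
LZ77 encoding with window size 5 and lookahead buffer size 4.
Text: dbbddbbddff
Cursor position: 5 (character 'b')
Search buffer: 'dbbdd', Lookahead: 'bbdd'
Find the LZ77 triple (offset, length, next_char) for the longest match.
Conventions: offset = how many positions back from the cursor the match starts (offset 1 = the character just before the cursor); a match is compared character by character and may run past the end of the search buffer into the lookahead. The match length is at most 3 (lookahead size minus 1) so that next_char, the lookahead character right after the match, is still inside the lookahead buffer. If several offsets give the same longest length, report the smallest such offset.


Try each offset into the search buffer:
  offset=1 (pos 4, char 'd'): match length 0
  offset=2 (pos 3, char 'd'): match length 0
  offset=3 (pos 2, char 'b'): match length 1
  offset=4 (pos 1, char 'b'): match length 3
  offset=5 (pos 0, char 'd'): match length 0
Longest match has length 3 at offset 4.
next_char = character at position 5 + 3 = 8 -> 'd'

Best match: offset=4, length=3 (matching 'bbd' starting at position 1)
LZ77 triple: (4, 3, 'd')


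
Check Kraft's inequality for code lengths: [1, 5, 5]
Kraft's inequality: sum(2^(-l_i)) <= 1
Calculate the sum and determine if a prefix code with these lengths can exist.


Sum = 2^(-1) + 2^(-5) + 2^(-5)
    = 0.5 + 0.03125 + 0.03125
    = 18/32 = 0.5625
Since 0.5625 <= 1, Kraft's inequality IS satisfied.
A prefix code with these lengths CAN exist.

Kraft sum = 0.5625. Satisfied.


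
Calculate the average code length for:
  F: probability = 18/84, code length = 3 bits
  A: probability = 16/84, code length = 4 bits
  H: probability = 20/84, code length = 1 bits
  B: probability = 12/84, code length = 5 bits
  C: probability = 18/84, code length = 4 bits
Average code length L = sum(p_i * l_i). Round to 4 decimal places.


Weighted contributions p_i * l_i:
  F: (18/84) * 3 = 54/84
  A: (16/84) * 4 = 64/84
  H: (20/84) * 1 = 20/84
  B: (12/84) * 5 = 60/84
  C: (18/84) * 4 = 72/84
Sum = (54 + 64 + 20 + 60 + 72)/84 = 270/84

L = 270/84 = 3.2143 bits/symbol


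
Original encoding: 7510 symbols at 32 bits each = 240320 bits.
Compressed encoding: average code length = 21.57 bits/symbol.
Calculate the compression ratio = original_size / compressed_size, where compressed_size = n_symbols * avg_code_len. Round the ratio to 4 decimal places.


original_size = n_symbols * orig_bits = 7510 * 32 = 240320 bits
compressed_size = n_symbols * avg_code_len = 7510 * 21.57 = 161990.7 bits
ratio = original_size / compressed_size = 240320 / 161990.7 = 1.4835

Compression ratio = 1.4835


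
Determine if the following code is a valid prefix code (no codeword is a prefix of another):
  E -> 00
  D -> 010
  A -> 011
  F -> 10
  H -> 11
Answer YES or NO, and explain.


Checking each pair (does one codeword prefix another?):
  E='00' vs D='010': no prefix
  E='00' vs A='011': no prefix
  E='00' vs F='10': no prefix
  E='00' vs H='11': no prefix
  D='010' vs E='00': no prefix
  D='010' vs A='011': no prefix
  D='010' vs F='10': no prefix
  D='010' vs H='11': no prefix
  A='011' vs E='00': no prefix
  A='011' vs D='010': no prefix
  A='011' vs F='10': no prefix
  A='011' vs H='11': no prefix
  F='10' vs E='00': no prefix
  F='10' vs D='010': no prefix
  F='10' vs A='011': no prefix
  F='10' vs H='11': no prefix
  H='11' vs E='00': no prefix
  H='11' vs D='010': no prefix
  H='11' vs A='011': no prefix
  H='11' vs F='10': no prefix
No violation found over all pairs.

YES -- this is a valid prefix code. No codeword is a prefix of any other codeword.


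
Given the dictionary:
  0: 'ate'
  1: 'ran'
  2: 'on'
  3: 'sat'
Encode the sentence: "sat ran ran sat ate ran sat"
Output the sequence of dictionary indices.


Look up each word in the dictionary:
  'sat' -> 3
  'ran' -> 1
  'ran' -> 1
  'sat' -> 3
  'ate' -> 0
  'ran' -> 1
  'sat' -> 3

Encoded: [3, 1, 1, 3, 0, 1, 3]


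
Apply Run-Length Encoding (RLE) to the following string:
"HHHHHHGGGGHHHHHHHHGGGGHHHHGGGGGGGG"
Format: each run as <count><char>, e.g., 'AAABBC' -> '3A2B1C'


Scanning runs left to right:
  i=0: run of 'H' x 6 -> '6H'
  i=6: run of 'G' x 4 -> '4G'
  i=10: run of 'H' x 8 -> '8H'
  i=18: run of 'G' x 4 -> '4G'
  i=22: run of 'H' x 4 -> '4H'
  i=26: run of 'G' x 8 -> '8G'

RLE = 6H4G8H4G4H8G


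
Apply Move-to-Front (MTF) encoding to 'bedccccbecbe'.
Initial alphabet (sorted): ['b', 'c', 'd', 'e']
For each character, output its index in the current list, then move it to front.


MTF encoding:
'b': index 0 in ['b', 'c', 'd', 'e'] -> ['b', 'c', 'd', 'e']
'e': index 3 in ['b', 'c', 'd', 'e'] -> ['e', 'b', 'c', 'd']
'd': index 3 in ['e', 'b', 'c', 'd'] -> ['d', 'e', 'b', 'c']
'c': index 3 in ['d', 'e', 'b', 'c'] -> ['c', 'd', 'e', 'b']
'c': index 0 in ['c', 'd', 'e', 'b'] -> ['c', 'd', 'e', 'b']
'c': index 0 in ['c', 'd', 'e', 'b'] -> ['c', 'd', 'e', 'b']
'c': index 0 in ['c', 'd', 'e', 'b'] -> ['c', 'd', 'e', 'b']
'b': index 3 in ['c', 'd', 'e', 'b'] -> ['b', 'c', 'd', 'e']
'e': index 3 in ['b', 'c', 'd', 'e'] -> ['e', 'b', 'c', 'd']
'c': index 2 in ['e', 'b', 'c', 'd'] -> ['c', 'e', 'b', 'd']
'b': index 2 in ['c', 'e', 'b', 'd'] -> ['b', 'c', 'e', 'd']
'e': index 2 in ['b', 'c', 'e', 'd'] -> ['e', 'b', 'c', 'd']


Output: [0, 3, 3, 3, 0, 0, 0, 3, 3, 2, 2, 2]


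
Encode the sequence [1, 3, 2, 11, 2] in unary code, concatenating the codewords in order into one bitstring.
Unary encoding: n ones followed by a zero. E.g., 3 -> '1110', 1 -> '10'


Encode each number as n ones followed by a terminating 0:
  1 -> 10 (2 bits)
  3 -> 1110 (4 bits)
  2 -> 110 (3 bits)
  11 -> 111111111110 (12 bits)
  2 -> 110 (3 bits)
Total length = 2 + 4 + 3 + 12 + 3 = 24 bits.

Unary([1, 3, 2, 11, 2]) = 101110110111111111110110 (24 bits)


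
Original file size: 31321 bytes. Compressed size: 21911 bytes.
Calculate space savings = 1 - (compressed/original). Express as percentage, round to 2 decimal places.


ratio = compressed/original = 21911/31321 = 0.699563
savings = 1 - ratio = 1 - 0.699563 = 0.300437
as a percentage: 0.300437 * 100 = 30.04%

Space savings = 1 - 21911/31321 = 30.04%


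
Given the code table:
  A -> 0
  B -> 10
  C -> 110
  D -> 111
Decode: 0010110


Decoding:
0 -> A
0 -> A
10 -> B
110 -> C


Result: AABC


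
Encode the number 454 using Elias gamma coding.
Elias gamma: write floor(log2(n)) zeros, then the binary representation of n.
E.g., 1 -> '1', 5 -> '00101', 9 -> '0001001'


num_bits = floor(log2(454)) + 1 = 9
leading_zeros = num_bits - 1 = 8
binary(454) = 111000110

Elias gamma(454) = '00000000' + '111000110' = 00000000111000110 (17 bits)


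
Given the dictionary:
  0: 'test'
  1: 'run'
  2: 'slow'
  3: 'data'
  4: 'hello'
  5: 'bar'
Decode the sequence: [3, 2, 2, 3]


Look up each index in the dictionary:
  3 -> 'data'
  2 -> 'slow'
  2 -> 'slow'
  3 -> 'data'

Decoded: "data slow slow data"


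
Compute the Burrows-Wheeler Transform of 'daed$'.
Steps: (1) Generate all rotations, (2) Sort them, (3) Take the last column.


Rotations (sorted):
  0: $daed -> last char: d
  1: aed$d -> last char: d
  2: d$dae -> last char: e
  3: daed$ -> last char: $
  4: ed$da -> last char: a


BWT = dde$a


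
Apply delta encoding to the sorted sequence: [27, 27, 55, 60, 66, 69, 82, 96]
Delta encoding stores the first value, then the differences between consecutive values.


First value: 27
Deltas:
  27 - 27 = 0
  55 - 27 = 28
  60 - 55 = 5
  66 - 60 = 6
  69 - 66 = 3
  82 - 69 = 13
  96 - 82 = 14


Delta encoded: [27, 0, 28, 5, 6, 3, 13, 14]


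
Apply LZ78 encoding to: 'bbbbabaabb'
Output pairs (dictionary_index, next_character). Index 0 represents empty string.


LZ78 encoding steps:
Dictionary: {0: ''}
Step 1: w='' (idx 0), next='b' -> output (0, 'b'), add 'b' as idx 1
Step 2: w='b' (idx 1), next='b' -> output (1, 'b'), add 'bb' as idx 2
Step 3: w='b' (idx 1), next='a' -> output (1, 'a'), add 'ba' as idx 3
Step 4: w='ba' (idx 3), next='a' -> output (3, 'a'), add 'baa' as idx 4
Step 5: w='bb' (idx 2), end of input -> output (2, '')


Encoded: [(0, 'b'), (1, 'b'), (1, 'a'), (3, 'a'), (2, '')]


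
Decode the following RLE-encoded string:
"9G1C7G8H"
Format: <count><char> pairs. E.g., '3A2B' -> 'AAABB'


Expanding each <count><char> pair:
  9G -> 'GGGGGGGGG'
  1C -> 'C'
  7G -> 'GGGGGGG'
  8H -> 'HHHHHHHH'

Decoded = GGGGGGGGGCGGGGGGGHHHHHHHH


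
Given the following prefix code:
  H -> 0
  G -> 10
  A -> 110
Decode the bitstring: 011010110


Decoding step by step:
Bits 0 -> H
Bits 110 -> A
Bits 10 -> G
Bits 110 -> A


Decoded message: HAGA


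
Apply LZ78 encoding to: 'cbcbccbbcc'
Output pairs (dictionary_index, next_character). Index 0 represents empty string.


LZ78 encoding steps:
Dictionary: {0: ''}
Step 1: w='' (idx 0), next='c' -> output (0, 'c'), add 'c' as idx 1
Step 2: w='' (idx 0), next='b' -> output (0, 'b'), add 'b' as idx 2
Step 3: w='c' (idx 1), next='b' -> output (1, 'b'), add 'cb' as idx 3
Step 4: w='c' (idx 1), next='c' -> output (1, 'c'), add 'cc' as idx 4
Step 5: w='b' (idx 2), next='b' -> output (2, 'b'), add 'bb' as idx 5
Step 6: w='cc' (idx 4), end of input -> output (4, '')


Encoded: [(0, 'c'), (0, 'b'), (1, 'b'), (1, 'c'), (2, 'b'), (4, '')]


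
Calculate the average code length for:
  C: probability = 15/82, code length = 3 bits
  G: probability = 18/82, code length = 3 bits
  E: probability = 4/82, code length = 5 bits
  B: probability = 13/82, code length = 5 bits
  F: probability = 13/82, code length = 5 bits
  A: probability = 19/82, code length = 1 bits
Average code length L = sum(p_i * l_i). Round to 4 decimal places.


Weighted contributions p_i * l_i:
  C: (15/82) * 3 = 45/82
  G: (18/82) * 3 = 54/82
  E: (4/82) * 5 = 20/82
  B: (13/82) * 5 = 65/82
  F: (13/82) * 5 = 65/82
  A: (19/82) * 1 = 19/82
Sum = (45 + 54 + 20 + 65 + 65 + 19)/82 = 268/82

L = 268/82 = 3.2683 bits/symbol


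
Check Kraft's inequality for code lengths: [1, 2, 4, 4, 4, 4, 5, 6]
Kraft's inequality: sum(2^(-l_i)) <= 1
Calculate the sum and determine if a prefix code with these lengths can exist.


Sum = 2^(-1) + 2^(-2) + 2^(-4) + 2^(-4) + 2^(-4) + 2^(-4) + 2^(-5) + 2^(-6)
    = 0.5 + 0.25 + 0.0625 + 0.0625 + 0.0625 + 0.0625 + 0.03125 + 0.015625
    = 67/64 = 1.046875
Since 1.046875 > 1, Kraft's inequality is NOT satisfied.
A prefix code with these lengths CANNOT exist.

Kraft sum = 1.046875. Not satisfied.


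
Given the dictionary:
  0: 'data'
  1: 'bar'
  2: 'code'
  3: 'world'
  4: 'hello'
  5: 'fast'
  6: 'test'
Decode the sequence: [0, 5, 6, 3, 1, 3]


Look up each index in the dictionary:
  0 -> 'data'
  5 -> 'fast'
  6 -> 'test'
  3 -> 'world'
  1 -> 'bar'
  3 -> 'world'

Decoded: "data fast test world bar world"


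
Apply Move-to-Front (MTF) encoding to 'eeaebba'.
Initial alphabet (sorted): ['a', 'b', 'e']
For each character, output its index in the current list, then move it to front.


MTF encoding:
'e': index 2 in ['a', 'b', 'e'] -> ['e', 'a', 'b']
'e': index 0 in ['e', 'a', 'b'] -> ['e', 'a', 'b']
'a': index 1 in ['e', 'a', 'b'] -> ['a', 'e', 'b']
'e': index 1 in ['a', 'e', 'b'] -> ['e', 'a', 'b']
'b': index 2 in ['e', 'a', 'b'] -> ['b', 'e', 'a']
'b': index 0 in ['b', 'e', 'a'] -> ['b', 'e', 'a']
'a': index 2 in ['b', 'e', 'a'] -> ['a', 'b', 'e']


Output: [2, 0, 1, 1, 2, 0, 2]


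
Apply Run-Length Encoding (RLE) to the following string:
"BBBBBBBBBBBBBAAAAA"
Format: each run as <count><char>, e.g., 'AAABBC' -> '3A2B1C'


Scanning runs left to right:
  i=0: run of 'B' x 13 -> '13B'
  i=13: run of 'A' x 5 -> '5A'

RLE = 13B5A


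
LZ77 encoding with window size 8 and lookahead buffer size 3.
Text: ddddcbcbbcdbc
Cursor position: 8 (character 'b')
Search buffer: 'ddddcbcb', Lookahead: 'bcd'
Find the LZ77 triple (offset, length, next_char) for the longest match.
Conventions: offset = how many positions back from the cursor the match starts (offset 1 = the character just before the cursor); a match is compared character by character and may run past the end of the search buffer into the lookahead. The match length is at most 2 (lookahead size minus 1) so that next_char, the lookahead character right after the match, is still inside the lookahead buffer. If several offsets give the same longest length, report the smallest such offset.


Try each offset into the search buffer:
  offset=1 (pos 7, char 'b'): match length 1
  offset=2 (pos 6, char 'c'): match length 0
  offset=3 (pos 5, char 'b'): match length 2
  offset=4 (pos 4, char 'c'): match length 0
  offset=5 (pos 3, char 'd'): match length 0
  offset=6 (pos 2, char 'd'): match length 0
  offset=7 (pos 1, char 'd'): match length 0
  offset=8 (pos 0, char 'd'): match length 0
Longest match has length 2 at offset 3.
next_char = character at position 8 + 2 = 10 -> 'd'

Best match: offset=3, length=2 (matching 'bc' starting at position 5)
LZ77 triple: (3, 2, 'd')


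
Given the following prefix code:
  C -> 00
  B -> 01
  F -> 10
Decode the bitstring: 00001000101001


Decoding step by step:
Bits 00 -> C
Bits 00 -> C
Bits 10 -> F
Bits 00 -> C
Bits 10 -> F
Bits 10 -> F
Bits 01 -> B


Decoded message: CCFCFFB


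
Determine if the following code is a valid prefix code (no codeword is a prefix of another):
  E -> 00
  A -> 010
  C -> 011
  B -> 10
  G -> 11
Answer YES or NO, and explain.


Checking each pair (does one codeword prefix another?):
  E='00' vs A='010': no prefix
  E='00' vs C='011': no prefix
  E='00' vs B='10': no prefix
  E='00' vs G='11': no prefix
  A='010' vs E='00': no prefix
  A='010' vs C='011': no prefix
  A='010' vs B='10': no prefix
  A='010' vs G='11': no prefix
  C='011' vs E='00': no prefix
  C='011' vs A='010': no prefix
  C='011' vs B='10': no prefix
  C='011' vs G='11': no prefix
  B='10' vs E='00': no prefix
  B='10' vs A='010': no prefix
  B='10' vs C='011': no prefix
  B='10' vs G='11': no prefix
  G='11' vs E='00': no prefix
  G='11' vs A='010': no prefix
  G='11' vs C='011': no prefix
  G='11' vs B='10': no prefix
No violation found over all pairs.

YES -- this is a valid prefix code. No codeword is a prefix of any other codeword.


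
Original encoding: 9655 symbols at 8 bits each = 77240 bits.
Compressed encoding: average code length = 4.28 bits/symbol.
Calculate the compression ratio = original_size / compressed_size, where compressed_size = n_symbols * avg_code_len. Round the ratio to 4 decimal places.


original_size = n_symbols * orig_bits = 9655 * 8 = 77240 bits
compressed_size = n_symbols * avg_code_len = 9655 * 4.28 = 41323.4 bits
ratio = original_size / compressed_size = 77240 / 41323.4 = 1.8692

Compression ratio = 1.8692


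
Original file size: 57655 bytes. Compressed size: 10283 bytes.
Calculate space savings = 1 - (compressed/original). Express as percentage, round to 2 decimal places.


ratio = compressed/original = 10283/57655 = 0.178354
savings = 1 - ratio = 1 - 0.178354 = 0.821646
as a percentage: 0.821646 * 100 = 82.16%

Space savings = 1 - 10283/57655 = 82.16%


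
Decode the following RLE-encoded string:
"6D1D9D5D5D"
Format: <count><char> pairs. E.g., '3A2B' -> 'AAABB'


Expanding each <count><char> pair:
  6D -> 'DDDDDD'
  1D -> 'D'
  9D -> 'DDDDDDDDD'
  5D -> 'DDDDD'
  5D -> 'DDDDD'

Decoded = DDDDDDDDDDDDDDDDDDDDDDDDDD


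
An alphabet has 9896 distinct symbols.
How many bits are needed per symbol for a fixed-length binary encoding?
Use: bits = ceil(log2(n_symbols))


log2(9896) = 13.2726
Bracket: 2^13 = 8192 < 9896 <= 2^14 = 16384
So ceil(log2(9896)) = 14

bits = ceil(log2(9896)) = ceil(13.2726) = 14 bits


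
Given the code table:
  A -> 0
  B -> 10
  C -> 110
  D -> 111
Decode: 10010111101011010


Decoding:
10 -> B
0 -> A
10 -> B
111 -> D
10 -> B
10 -> B
110 -> C
10 -> B


Result: BABDBBCB


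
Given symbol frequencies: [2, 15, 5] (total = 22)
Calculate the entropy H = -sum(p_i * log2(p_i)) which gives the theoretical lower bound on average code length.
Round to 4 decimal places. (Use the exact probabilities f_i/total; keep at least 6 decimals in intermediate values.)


Per-symbol terms -p_i * log2(p_i) with p_i = f_i/22:
  p = 2/22 = 0.090909: log2(p) = -3.459432, -p*log2(p) = 0.314494
  p = 15/22 = 0.681818: log2(p) = -0.552541, -p*log2(p) = 0.376733
  p = 5/22 = 0.227273: log2(p) = -2.137504, -p*log2(p) = 0.485796
H = 0.314494 + 0.376733 + 0.485796 = 1.177023

H = 1.177 bits/symbol


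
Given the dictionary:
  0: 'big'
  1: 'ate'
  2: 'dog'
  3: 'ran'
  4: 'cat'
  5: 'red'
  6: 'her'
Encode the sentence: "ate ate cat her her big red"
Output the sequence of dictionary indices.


Look up each word in the dictionary:
  'ate' -> 1
  'ate' -> 1
  'cat' -> 4
  'her' -> 6
  'her' -> 6
  'big' -> 0
  'red' -> 5

Encoded: [1, 1, 4, 6, 6, 0, 5]


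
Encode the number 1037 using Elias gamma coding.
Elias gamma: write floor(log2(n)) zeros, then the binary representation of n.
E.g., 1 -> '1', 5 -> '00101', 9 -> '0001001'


num_bits = floor(log2(1037)) + 1 = 11
leading_zeros = num_bits - 1 = 10
binary(1037) = 10000001101

Elias gamma(1037) = '0000000000' + '10000001101' = 000000000010000001101 (21 bits)


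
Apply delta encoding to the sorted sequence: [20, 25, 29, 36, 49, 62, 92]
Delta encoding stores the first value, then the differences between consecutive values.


First value: 20
Deltas:
  25 - 20 = 5
  29 - 25 = 4
  36 - 29 = 7
  49 - 36 = 13
  62 - 49 = 13
  92 - 62 = 30


Delta encoded: [20, 5, 4, 7, 13, 13, 30]


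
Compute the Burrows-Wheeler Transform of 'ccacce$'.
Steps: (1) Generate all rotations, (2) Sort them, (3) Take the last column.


Rotations (sorted):
  0: $ccacce -> last char: e
  1: acce$cc -> last char: c
  2: cacce$c -> last char: c
  3: ccacce$ -> last char: $
  4: cce$cca -> last char: a
  5: ce$ccac -> last char: c
  6: e$ccacc -> last char: c


BWT = ecc$acc


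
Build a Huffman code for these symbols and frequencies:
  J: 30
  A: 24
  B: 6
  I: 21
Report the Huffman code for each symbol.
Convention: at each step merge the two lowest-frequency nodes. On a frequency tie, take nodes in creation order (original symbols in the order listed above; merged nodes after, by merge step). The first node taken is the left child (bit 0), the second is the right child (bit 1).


Huffman tree construction:
Step 1: Merge B(6) + I(21) = 27
Step 2: Merge A(24) + (B+I)(27) = 51
Step 3: Merge J(30) + (A+(B+I))(51) = 81
Read each symbol's code off the tree from the root (left child = 0, right child = 1).

Codes:
  J: 0 (length 1)
  A: 10 (length 2)
  B: 110 (length 3)
  I: 111 (length 3)
Average code length: 159/81 = 1.9630 bits/symbol


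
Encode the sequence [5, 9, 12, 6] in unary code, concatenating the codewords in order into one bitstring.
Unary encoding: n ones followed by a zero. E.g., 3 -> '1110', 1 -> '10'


Encode each number as n ones followed by a terminating 0:
  5 -> 111110 (6 bits)
  9 -> 1111111110 (10 bits)
  12 -> 1111111111110 (13 bits)
  6 -> 1111110 (7 bits)
Total length = 6 + 10 + 13 + 7 = 36 bits.

Unary([5, 9, 12, 6]) = 111110111111111011111111111101111110 (36 bits)


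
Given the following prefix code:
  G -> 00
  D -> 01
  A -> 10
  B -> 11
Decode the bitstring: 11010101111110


Decoding step by step:
Bits 11 -> B
Bits 01 -> D
Bits 01 -> D
Bits 01 -> D
Bits 11 -> B
Bits 11 -> B
Bits 10 -> A


Decoded message: BDDDBBA


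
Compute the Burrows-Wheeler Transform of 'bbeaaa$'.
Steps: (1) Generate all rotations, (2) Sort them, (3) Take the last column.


Rotations (sorted):
  0: $bbeaaa -> last char: a
  1: a$bbeaa -> last char: a
  2: aa$bbea -> last char: a
  3: aaa$bbe -> last char: e
  4: bbeaaa$ -> last char: $
  5: beaaa$b -> last char: b
  6: eaaa$bb -> last char: b


BWT = aaae$bb


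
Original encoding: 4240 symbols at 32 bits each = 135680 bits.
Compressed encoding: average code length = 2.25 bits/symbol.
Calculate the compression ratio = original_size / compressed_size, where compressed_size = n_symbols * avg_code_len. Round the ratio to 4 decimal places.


original_size = n_symbols * orig_bits = 4240 * 32 = 135680 bits
compressed_size = n_symbols * avg_code_len = 4240 * 2.25 = 9540.0 bits
ratio = original_size / compressed_size = 135680 / 9540.0 = 14.2222

Compression ratio = 14.2222


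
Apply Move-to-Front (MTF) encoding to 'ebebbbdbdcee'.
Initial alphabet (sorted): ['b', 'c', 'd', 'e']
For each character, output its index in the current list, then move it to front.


MTF encoding:
'e': index 3 in ['b', 'c', 'd', 'e'] -> ['e', 'b', 'c', 'd']
'b': index 1 in ['e', 'b', 'c', 'd'] -> ['b', 'e', 'c', 'd']
'e': index 1 in ['b', 'e', 'c', 'd'] -> ['e', 'b', 'c', 'd']
'b': index 1 in ['e', 'b', 'c', 'd'] -> ['b', 'e', 'c', 'd']
'b': index 0 in ['b', 'e', 'c', 'd'] -> ['b', 'e', 'c', 'd']
'b': index 0 in ['b', 'e', 'c', 'd'] -> ['b', 'e', 'c', 'd']
'd': index 3 in ['b', 'e', 'c', 'd'] -> ['d', 'b', 'e', 'c']
'b': index 1 in ['d', 'b', 'e', 'c'] -> ['b', 'd', 'e', 'c']
'd': index 1 in ['b', 'd', 'e', 'c'] -> ['d', 'b', 'e', 'c']
'c': index 3 in ['d', 'b', 'e', 'c'] -> ['c', 'd', 'b', 'e']
'e': index 3 in ['c', 'd', 'b', 'e'] -> ['e', 'c', 'd', 'b']
'e': index 0 in ['e', 'c', 'd', 'b'] -> ['e', 'c', 'd', 'b']


Output: [3, 1, 1, 1, 0, 0, 3, 1, 1, 3, 3, 0]


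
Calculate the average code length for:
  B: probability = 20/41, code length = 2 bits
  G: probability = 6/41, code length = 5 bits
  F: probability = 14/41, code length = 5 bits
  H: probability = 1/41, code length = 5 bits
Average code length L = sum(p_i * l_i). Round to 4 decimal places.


Weighted contributions p_i * l_i:
  B: (20/41) * 2 = 40/41
  G: (6/41) * 5 = 30/41
  F: (14/41) * 5 = 70/41
  H: (1/41) * 5 = 5/41
Sum = (40 + 30 + 70 + 5)/41 = 145/41

L = 145/41 = 3.5366 bits/symbol


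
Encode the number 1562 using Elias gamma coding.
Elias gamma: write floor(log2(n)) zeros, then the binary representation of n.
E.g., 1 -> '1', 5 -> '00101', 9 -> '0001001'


num_bits = floor(log2(1562)) + 1 = 11
leading_zeros = num_bits - 1 = 10
binary(1562) = 11000011010

Elias gamma(1562) = '0000000000' + '11000011010' = 000000000011000011010 (21 bits)


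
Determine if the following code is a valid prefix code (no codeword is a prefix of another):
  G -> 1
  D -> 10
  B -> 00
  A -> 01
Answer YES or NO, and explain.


Checking each pair (does one codeword prefix another?):
  G='1' vs D='10': prefix -- VIOLATION

NO -- this is NOT a valid prefix code. G (1) is a prefix of D (10).


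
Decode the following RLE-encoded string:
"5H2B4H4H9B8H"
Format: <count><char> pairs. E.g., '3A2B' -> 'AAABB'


Expanding each <count><char> pair:
  5H -> 'HHHHH'
  2B -> 'BB'
  4H -> 'HHHH'
  4H -> 'HHHH'
  9B -> 'BBBBBBBBB'
  8H -> 'HHHHHHHH'

Decoded = HHHHHBBHHHHHHHHBBBBBBBBBHHHHHHHH


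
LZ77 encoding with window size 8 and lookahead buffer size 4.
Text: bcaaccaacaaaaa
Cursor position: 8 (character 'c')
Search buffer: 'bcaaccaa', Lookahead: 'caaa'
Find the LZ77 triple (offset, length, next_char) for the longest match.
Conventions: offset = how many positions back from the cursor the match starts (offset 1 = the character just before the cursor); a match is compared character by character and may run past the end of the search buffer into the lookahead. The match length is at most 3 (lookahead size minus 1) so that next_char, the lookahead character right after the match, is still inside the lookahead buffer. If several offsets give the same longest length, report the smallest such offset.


Try each offset into the search buffer:
  offset=1 (pos 7, char 'a'): match length 0
  offset=2 (pos 6, char 'a'): match length 0
  offset=3 (pos 5, char 'c'): match length 3
  offset=4 (pos 4, char 'c'): match length 1
  offset=5 (pos 3, char 'a'): match length 0
  offset=6 (pos 2, char 'a'): match length 0
  offset=7 (pos 1, char 'c'): match length 3
  offset=8 (pos 0, char 'b'): match length 0
Longest match has length 3, found at offsets 3, 7; take the smallest, offset 3.
next_char = character at position 8 + 3 = 11 -> 'a'

Best match: offset=3, length=3 (matching 'caa' starting at position 5)
LZ77 triple: (3, 3, 'a')


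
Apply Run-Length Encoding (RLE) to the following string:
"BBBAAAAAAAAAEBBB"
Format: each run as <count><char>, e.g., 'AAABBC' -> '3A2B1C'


Scanning runs left to right:
  i=0: run of 'B' x 3 -> '3B'
  i=3: run of 'A' x 9 -> '9A'
  i=12: run of 'E' x 1 -> '1E'
  i=13: run of 'B' x 3 -> '3B'

RLE = 3B9A1E3B


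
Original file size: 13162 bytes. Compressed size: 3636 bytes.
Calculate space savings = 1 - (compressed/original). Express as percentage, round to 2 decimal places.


ratio = compressed/original = 3636/13162 = 0.27625
savings = 1 - ratio = 1 - 0.27625 = 0.72375
as a percentage: 0.72375 * 100 = 72.38%

Space savings = 1 - 3636/13162 = 72.38%


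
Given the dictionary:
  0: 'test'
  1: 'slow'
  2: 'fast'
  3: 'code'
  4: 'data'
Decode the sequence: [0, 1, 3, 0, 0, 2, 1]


Look up each index in the dictionary:
  0 -> 'test'
  1 -> 'slow'
  3 -> 'code'
  0 -> 'test'
  0 -> 'test'
  2 -> 'fast'
  1 -> 'slow'

Decoded: "test slow code test test fast slow"


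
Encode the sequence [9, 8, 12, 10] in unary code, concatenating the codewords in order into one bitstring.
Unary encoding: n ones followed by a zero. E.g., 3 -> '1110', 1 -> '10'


Encode each number as n ones followed by a terminating 0:
  9 -> 1111111110 (10 bits)
  8 -> 111111110 (9 bits)
  12 -> 1111111111110 (13 bits)
  10 -> 11111111110 (11 bits)
Total length = 10 + 9 + 13 + 11 = 43 bits.

Unary([9, 8, 12, 10]) = 1111111110111111110111111111111011111111110 (43 bits)


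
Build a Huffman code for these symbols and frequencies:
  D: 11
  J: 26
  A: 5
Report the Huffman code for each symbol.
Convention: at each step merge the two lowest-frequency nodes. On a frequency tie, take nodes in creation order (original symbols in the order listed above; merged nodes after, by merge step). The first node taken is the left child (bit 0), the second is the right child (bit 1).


Huffman tree construction:
Step 1: Merge A(5) + D(11) = 16
Step 2: Merge (A+D)(16) + J(26) = 42
Read each symbol's code off the tree from the root (left child = 0, right child = 1).

Codes:
  D: 01 (length 2)
  J: 1 (length 1)
  A: 00 (length 2)
Average code length: 58/42 = 1.3810 bits/symbol


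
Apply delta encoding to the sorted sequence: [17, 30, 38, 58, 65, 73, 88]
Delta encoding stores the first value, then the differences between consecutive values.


First value: 17
Deltas:
  30 - 17 = 13
  38 - 30 = 8
  58 - 38 = 20
  65 - 58 = 7
  73 - 65 = 8
  88 - 73 = 15


Delta encoded: [17, 13, 8, 20, 7, 8, 15]


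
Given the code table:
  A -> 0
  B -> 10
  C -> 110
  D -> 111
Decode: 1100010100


Decoding:
110 -> C
0 -> A
0 -> A
10 -> B
10 -> B
0 -> A


Result: CAABBA


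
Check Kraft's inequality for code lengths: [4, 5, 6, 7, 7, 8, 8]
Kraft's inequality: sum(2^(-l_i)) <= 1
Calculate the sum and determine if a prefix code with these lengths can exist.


Sum = 2^(-4) + 2^(-5) + 2^(-6) + 2^(-7) + 2^(-7) + 2^(-8) + 2^(-8)
    = 0.0625 + 0.03125 + 0.015625 + 0.0078125 + 0.0078125 + 0.00390625 + 0.00390625
    = 34/256 = 0.1328125
Since 0.1328125 <= 1, Kraft's inequality IS satisfied.
A prefix code with these lengths CAN exist.

Kraft sum = 0.1328125. Satisfied.


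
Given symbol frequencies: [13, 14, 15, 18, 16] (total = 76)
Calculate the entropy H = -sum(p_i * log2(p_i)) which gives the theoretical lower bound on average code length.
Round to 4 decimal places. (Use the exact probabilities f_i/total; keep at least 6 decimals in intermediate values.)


Per-symbol terms -p_i * log2(p_i) with p_i = f_i/76:
  p = 13/76 = 0.171053: log2(p) = -2.547488, -p*log2(p) = 0.435754
  p = 14/76 = 0.184211: log2(p) = -2.440573, -p*log2(p) = 0.449579
  p = 15/76 = 0.197368: log2(p) = -2.341037, -p*log2(p) = 0.462047
  p = 18/76 = 0.236842: log2(p) = -2.078003, -p*log2(p) = 0.492158
  p = 16/76 = 0.210526: log2(p) = -2.247928, -p*log2(p) = 0.473248
H = 0.435754 + 0.449579 + 0.462047 + 0.492158 + 0.473248 = 2.312786

H = 2.3128 bits/symbol


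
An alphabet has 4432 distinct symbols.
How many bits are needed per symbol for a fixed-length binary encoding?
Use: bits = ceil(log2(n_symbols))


log2(4432) = 12.1137
Bracket: 2^12 = 4096 < 4432 <= 2^13 = 8192
So ceil(log2(4432)) = 13

bits = ceil(log2(4432)) = ceil(12.1137) = 13 bits


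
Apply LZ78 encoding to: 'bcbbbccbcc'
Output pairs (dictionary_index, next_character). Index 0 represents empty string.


LZ78 encoding steps:
Dictionary: {0: ''}
Step 1: w='' (idx 0), next='b' -> output (0, 'b'), add 'b' as idx 1
Step 2: w='' (idx 0), next='c' -> output (0, 'c'), add 'c' as idx 2
Step 3: w='b' (idx 1), next='b' -> output (1, 'b'), add 'bb' as idx 3
Step 4: w='b' (idx 1), next='c' -> output (1, 'c'), add 'bc' as idx 4
Step 5: w='c' (idx 2), next='b' -> output (2, 'b'), add 'cb' as idx 5
Step 6: w='c' (idx 2), next='c' -> output (2, 'c'), add 'cc' as idx 6


Encoded: [(0, 'b'), (0, 'c'), (1, 'b'), (1, 'c'), (2, 'b'), (2, 'c')]


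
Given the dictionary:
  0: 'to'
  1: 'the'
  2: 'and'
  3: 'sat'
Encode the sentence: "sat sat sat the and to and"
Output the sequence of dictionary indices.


Look up each word in the dictionary:
  'sat' -> 3
  'sat' -> 3
  'sat' -> 3
  'the' -> 1
  'and' -> 2
  'to' -> 0
  'and' -> 2

Encoded: [3, 3, 3, 1, 2, 0, 2]


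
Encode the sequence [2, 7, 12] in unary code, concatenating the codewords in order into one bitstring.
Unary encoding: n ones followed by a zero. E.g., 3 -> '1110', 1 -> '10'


Encode each number as n ones followed by a terminating 0:
  2 -> 110 (3 bits)
  7 -> 11111110 (8 bits)
  12 -> 1111111111110 (13 bits)
Total length = 3 + 8 + 13 = 24 bits.

Unary([2, 7, 12]) = 110111111101111111111110 (24 bits)


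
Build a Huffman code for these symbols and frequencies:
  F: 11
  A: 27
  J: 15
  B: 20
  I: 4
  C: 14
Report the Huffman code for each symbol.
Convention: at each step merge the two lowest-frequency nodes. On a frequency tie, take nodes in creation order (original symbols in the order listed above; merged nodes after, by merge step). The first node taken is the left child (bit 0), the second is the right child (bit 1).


Huffman tree construction:
Step 1: Merge I(4) + F(11) = 15
Step 2: Merge C(14) + J(15) = 29
Step 3: Merge (I+F)(15) + B(20) = 35
Step 4: Merge A(27) + (C+J)(29) = 56
Step 5: Merge ((I+F)+B)(35) + (A+(C+J))(56) = 91
Read each symbol's code off the tree from the root (left child = 0, right child = 1).

Codes:
  F: 001 (length 3)
  A: 10 (length 2)
  J: 111 (length 3)
  B: 01 (length 2)
  I: 000 (length 3)
  C: 110 (length 3)
Average code length: 226/91 = 2.4835 bits/symbol


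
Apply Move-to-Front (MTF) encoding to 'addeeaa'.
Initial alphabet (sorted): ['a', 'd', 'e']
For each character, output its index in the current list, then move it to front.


MTF encoding:
'a': index 0 in ['a', 'd', 'e'] -> ['a', 'd', 'e']
'd': index 1 in ['a', 'd', 'e'] -> ['d', 'a', 'e']
'd': index 0 in ['d', 'a', 'e'] -> ['d', 'a', 'e']
'e': index 2 in ['d', 'a', 'e'] -> ['e', 'd', 'a']
'e': index 0 in ['e', 'd', 'a'] -> ['e', 'd', 'a']
'a': index 2 in ['e', 'd', 'a'] -> ['a', 'e', 'd']
'a': index 0 in ['a', 'e', 'd'] -> ['a', 'e', 'd']


Output: [0, 1, 0, 2, 0, 2, 0]
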